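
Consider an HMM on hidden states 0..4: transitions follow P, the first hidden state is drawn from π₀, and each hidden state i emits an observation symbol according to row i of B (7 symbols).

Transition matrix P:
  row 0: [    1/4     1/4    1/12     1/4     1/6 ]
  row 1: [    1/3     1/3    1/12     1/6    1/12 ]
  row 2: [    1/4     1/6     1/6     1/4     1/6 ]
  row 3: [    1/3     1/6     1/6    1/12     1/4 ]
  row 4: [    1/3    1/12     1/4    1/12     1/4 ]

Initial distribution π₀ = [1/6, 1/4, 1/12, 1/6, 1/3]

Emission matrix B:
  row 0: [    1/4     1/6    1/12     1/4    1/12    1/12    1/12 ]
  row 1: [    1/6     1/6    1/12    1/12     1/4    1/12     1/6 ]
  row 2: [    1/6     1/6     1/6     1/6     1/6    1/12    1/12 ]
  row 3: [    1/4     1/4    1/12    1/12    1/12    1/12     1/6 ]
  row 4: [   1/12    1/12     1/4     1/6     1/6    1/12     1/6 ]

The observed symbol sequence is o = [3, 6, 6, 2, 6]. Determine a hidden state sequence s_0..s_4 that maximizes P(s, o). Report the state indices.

path = [4, 4, 4, 4, 4]

t=0: δ = [4.167e-02, 2.083e-02, 1.389e-02, 1.389e-02, 5.556e-02]  (obs o_0=3)
t=1: δ = [1.543e-03, 1.736e-03, 1.157e-03, 1.736e-03, 2.315e-03]  ψ = [4, 0, 4, 0, 4]  (obs o_1=6)
t=2: δ = [6.430e-05, 9.645e-05, 4.823e-05, 6.430e-05, 9.645e-05]  ψ = [4, 1, 4, 0, 4]  (obs o_2=6)
t=3: δ = [2.679e-06, 2.679e-06, 4.019e-06, 1.340e-06, 6.028e-06]  ψ = [1, 1, 4, 0, 4]  (obs o_3=2)
t=4: δ = [1.674e-07, 1.488e-07, 1.256e-07, 1.674e-07, 2.512e-07]  ψ = [4, 1, 4, 2, 4]  (obs o_4=6)
backtrack: best end state = 4; path = [4, 4, 4, 4, 4]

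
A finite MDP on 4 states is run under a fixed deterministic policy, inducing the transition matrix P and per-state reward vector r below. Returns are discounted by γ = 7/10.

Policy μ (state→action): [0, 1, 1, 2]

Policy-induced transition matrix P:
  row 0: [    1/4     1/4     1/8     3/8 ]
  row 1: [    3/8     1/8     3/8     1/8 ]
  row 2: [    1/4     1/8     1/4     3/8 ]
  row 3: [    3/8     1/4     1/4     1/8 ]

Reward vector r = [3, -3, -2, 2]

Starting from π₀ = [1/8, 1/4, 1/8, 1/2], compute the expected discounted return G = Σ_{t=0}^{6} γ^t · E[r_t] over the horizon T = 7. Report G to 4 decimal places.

G = 1.0937

t=0: π = [0.1250, 0.2500, 0.1250, 0.5000], E[r] = 0.3750, γ^t·E[r] = 0.375000, running G = 0.375000
t=1: π = [0.3438, 0.2031, 0.2656, 0.1875], E[r] = 0.2656, γ^t·E[r] = 0.185938, running G = 0.560938
t=2: π = [0.2988, 0.1914, 0.2324, 0.2773], E[r] = 0.4121, γ^t·E[r] = 0.201934, running G = 0.762871
t=3: π = [0.3086, 0.1970, 0.2366, 0.2578], E[r] = 0.3772, γ^t·E[r] = 0.129379, running G = 0.892250
t=4: π = [0.3069, 0.1958, 0.2361, 0.2613], E[r] = 0.3836, γ^t·E[r] = 0.092111, running G = 0.984361
t=5: π = [0.3071, 0.1960, 0.2361, 0.2607], E[r] = 0.3826, γ^t·E[r] = 0.064299, running G = 1.048660
t=6: π = [0.3071, 0.1960, 0.2361, 0.2608], E[r] = 0.3827, γ^t·E[r] = 0.045029, running G = 1.093688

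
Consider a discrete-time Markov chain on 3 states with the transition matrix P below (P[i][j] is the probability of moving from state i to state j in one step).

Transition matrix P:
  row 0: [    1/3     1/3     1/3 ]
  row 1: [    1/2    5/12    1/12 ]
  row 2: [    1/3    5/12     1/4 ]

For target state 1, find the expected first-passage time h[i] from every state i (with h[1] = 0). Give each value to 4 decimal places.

h = [2.7857, 0.0000, 2.5714]

First-step conditioning: h[1] = 0; for i ≠ 1, h[i] = 1 + Σ_k P[i][k]·h[k].
  h[0] = 1 + 1/3·h[0] + 1/3·h[2]
  h[2] = 1 + 1/3·h[0] + 1/4·h[2]
Solving the 2×2 linear system over states ≠ 1 gives exactly h = [39/14, 0, 18/7] (h[1] = 0 is the target).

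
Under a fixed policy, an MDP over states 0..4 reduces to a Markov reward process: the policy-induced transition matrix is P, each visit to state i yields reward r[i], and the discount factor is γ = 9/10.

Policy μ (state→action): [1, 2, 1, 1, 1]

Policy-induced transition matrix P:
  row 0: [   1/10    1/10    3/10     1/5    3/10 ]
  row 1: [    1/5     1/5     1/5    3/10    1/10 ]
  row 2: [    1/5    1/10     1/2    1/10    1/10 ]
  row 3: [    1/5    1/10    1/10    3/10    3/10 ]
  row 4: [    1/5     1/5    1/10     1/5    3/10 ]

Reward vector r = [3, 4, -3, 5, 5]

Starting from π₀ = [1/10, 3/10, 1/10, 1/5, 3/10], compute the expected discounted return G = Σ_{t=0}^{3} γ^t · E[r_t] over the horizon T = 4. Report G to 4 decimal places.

G = 10.3693

t=0: π = [0.1000, 0.3000, 0.1000, 0.2000, 0.3000], E[r] = 3.7000, γ^t·E[r] = 3.700000, running G = 3.700000
t=1: π = [0.1900, 0.1600, 0.1900, 0.2400, 0.2200], E[r] = 2.9400, γ^t·E[r] = 2.646000, running G = 6.346000
t=2: π = [0.1810, 0.1380, 0.2300, 0.2210, 0.2300], E[r] = 2.6600, γ^t·E[r] = 2.154600, running G = 8.500600
t=3: π = [0.1819, 0.1368, 0.2420, 0.2129, 0.2264], E[r] = 2.5634, γ^t·E[r] = 1.868719, running G = 10.369319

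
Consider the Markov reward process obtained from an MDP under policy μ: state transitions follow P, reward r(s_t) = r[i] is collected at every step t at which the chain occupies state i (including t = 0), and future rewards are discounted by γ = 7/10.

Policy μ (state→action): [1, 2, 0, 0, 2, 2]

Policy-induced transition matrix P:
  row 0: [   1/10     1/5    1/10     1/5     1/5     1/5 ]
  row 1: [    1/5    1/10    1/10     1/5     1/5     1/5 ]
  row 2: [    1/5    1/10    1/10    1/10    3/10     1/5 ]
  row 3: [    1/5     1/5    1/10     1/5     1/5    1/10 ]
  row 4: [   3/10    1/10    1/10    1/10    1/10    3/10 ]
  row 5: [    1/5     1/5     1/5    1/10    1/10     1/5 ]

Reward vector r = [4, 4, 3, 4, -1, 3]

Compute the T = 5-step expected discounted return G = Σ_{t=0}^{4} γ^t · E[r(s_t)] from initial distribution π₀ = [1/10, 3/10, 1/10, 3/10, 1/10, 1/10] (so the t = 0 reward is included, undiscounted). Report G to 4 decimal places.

G = 8.2452

t=0: π = [0.1000, 0.3000, 0.1000, 0.3000, 0.1000, 0.1000], E[r] = 3.3000, γ^t·E[r] = 3.300000, running G = 3.300000
t=1: π = [0.2000, 0.1500, 0.1100, 0.1700, 0.1900, 0.1800], E[r] = 2.7600, γ^t·E[r] = 1.932000, running G = 5.232000
t=2: π = [0.1990, 0.1550, 0.1180, 0.1520, 0.1740, 0.2020], E[r] = 2.8100, γ^t·E[r] = 1.376900, running G = 6.608900
t=3: π = [0.1975, 0.1553, 0.1202, 0.1506, 0.1742, 0.2022], E[r] = 2.8066, γ^t·E[r] = 0.962664, running G = 7.571564
t=4: π = [0.1977, 0.1550, 0.1202, 0.1503, 0.1744, 0.2024], E[r] = 2.8055, γ^t·E[r] = 0.673605, running G = 8.245169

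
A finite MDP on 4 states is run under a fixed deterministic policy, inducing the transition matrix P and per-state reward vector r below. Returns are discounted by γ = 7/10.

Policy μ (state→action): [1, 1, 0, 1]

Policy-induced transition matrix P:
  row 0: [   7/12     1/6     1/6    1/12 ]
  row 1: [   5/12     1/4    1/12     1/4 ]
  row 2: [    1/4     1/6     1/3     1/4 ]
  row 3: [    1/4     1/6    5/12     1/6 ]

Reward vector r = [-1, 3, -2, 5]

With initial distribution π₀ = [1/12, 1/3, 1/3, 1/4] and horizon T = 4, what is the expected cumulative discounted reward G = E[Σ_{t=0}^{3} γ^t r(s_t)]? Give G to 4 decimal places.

G = 2.5096

t=0: π = [0.0833, 0.3333, 0.3333, 0.2500], E[r] = 1.5000, γ^t·E[r] = 1.500000, running G = 1.500000
t=1: π = [0.3333, 0.1944, 0.2569, 0.2153], E[r] = 0.8125, γ^t·E[r] = 0.568750, running G = 2.068750
t=2: π = [0.3935, 0.1829, 0.2471, 0.1765], E[r] = 0.5434, γ^t·E[r] = 0.266267, running G = 2.335017
t=3: π = [0.4117, 0.1819, 0.2367, 0.1697], E[r] = 0.5091, γ^t·E[r] = 0.174626, running G = 2.509644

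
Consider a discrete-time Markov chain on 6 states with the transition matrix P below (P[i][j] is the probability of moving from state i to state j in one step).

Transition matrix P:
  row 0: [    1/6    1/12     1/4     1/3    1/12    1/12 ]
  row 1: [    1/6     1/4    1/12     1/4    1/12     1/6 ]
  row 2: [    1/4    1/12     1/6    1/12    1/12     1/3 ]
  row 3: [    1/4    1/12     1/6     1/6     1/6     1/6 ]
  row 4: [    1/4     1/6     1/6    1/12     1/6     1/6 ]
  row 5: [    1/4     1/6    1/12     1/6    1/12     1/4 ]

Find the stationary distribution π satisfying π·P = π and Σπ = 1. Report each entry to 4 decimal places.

π = [0.2208, 0.1299, 0.1584, 0.1921, 0.1084, 0.1905]

Balance equations π_j = Σ_i π_i·P[i][j]:
  π_0 = 1/6·π_0 + 1/6·π_1 + 1/4·π_2 + 1/4·π_3 + 1/4·π_4 + 1/4·π_5
  π_1 = 1/12·π_0 + 1/4·π_1 + 1/12·π_2 + 1/12·π_3 + 1/6·π_4 + 1/6·π_5
  π_2 = 1/4·π_0 + 1/12·π_1 + 1/6·π_2 + 1/6·π_3 + 1/6·π_4 + 1/12·π_5
  π_3 = 1/3·π_0 + 1/4·π_1 + 1/12·π_2 + 1/6·π_3 + 1/12·π_4 + 1/6·π_5
  π_4 = 1/12·π_0 + 1/12·π_1 + 1/12·π_2 + 1/6·π_3 + 1/6·π_4 + 1/12·π_5
  normalize: π_0 + π_1 + π_2 + π_3 + π_4 + π_5 = 1
Solving the linear system gives exactly π = [46511/210669, 27364/210669, 33362/210669, 13487/70223, 7610/70223, 40141/210669].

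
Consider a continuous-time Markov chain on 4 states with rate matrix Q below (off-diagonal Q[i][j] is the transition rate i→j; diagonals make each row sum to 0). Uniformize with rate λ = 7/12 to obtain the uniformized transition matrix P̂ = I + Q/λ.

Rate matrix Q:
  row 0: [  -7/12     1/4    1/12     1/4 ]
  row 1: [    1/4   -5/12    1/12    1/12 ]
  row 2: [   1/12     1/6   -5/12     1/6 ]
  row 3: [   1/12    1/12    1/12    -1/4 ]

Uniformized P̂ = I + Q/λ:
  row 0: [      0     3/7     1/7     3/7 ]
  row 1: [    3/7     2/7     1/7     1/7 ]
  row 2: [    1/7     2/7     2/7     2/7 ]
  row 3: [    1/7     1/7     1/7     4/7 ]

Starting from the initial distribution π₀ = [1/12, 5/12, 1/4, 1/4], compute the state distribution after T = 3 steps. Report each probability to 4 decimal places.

t=0: π = [0.0833, 0.4167, 0.2500, 0.2500]
t=1: π = [0.2500, 0.2619, 0.1786, 0.3095]
t=2: π = [0.1820, 0.2772, 0.1684, 0.3724]
t=3: π = [0.1961, 0.2585, 0.1669, 0.3785]

π = [0.1961, 0.2585, 0.1669, 0.3785]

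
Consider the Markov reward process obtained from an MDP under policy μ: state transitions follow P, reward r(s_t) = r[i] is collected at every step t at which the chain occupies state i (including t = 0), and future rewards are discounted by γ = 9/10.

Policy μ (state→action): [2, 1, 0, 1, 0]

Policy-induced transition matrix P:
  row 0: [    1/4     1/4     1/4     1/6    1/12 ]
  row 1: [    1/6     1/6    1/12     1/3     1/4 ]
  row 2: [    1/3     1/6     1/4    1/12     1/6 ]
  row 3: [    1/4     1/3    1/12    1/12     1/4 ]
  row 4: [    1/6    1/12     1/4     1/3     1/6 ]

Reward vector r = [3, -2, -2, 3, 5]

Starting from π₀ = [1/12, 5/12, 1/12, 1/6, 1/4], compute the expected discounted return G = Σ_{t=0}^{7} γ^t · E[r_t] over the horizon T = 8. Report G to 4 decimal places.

G = 8.0093

t=0: π = [0.0833, 0.4167, 0.0833, 0.1667, 0.2500], E[r] = 1.0000, γ^t·E[r] = 1.000000, running G = 1.000000
t=1: π = [0.2014, 0.1806, 0.1528, 0.2569, 0.2083], E[r] = 1.7500, γ^t·E[r] = 1.575000, running G = 2.575000
t=2: π = [0.2303, 0.2089, 0.1771, 0.1973, 0.1863], E[r] = 1.4427, γ^t·E[r] = 1.168594, running G = 3.743594
t=3: π = [0.2318, 0.2032, 0.1823, 0.2013, 0.1813], E[r] = 1.4351, γ^t·E[r] = 1.046180, running G = 4.789773
t=4: π = [0.2331, 0.2044, 0.1826, 0.1988, 0.1811], E[r] = 1.4271, γ^t·E[r] = 0.936323, running G = 5.726096
t=5: π = [0.2331, 0.2041, 0.1828, 0.1991, 0.1808], E[r] = 1.4270, γ^t·E[r] = 0.842631, running G = 6.568727
t=6: π = [0.2332, 0.2042, 0.1828, 0.1990, 0.1808], E[r] = 1.4267, γ^t·E[r] = 0.758211, running G = 7.326939
t=7: π = [0.2331, 0.2042, 0.1828, 0.1990, 0.1808], E[r] = 1.4267, γ^t·E[r] = 0.682398, running G = 8.009337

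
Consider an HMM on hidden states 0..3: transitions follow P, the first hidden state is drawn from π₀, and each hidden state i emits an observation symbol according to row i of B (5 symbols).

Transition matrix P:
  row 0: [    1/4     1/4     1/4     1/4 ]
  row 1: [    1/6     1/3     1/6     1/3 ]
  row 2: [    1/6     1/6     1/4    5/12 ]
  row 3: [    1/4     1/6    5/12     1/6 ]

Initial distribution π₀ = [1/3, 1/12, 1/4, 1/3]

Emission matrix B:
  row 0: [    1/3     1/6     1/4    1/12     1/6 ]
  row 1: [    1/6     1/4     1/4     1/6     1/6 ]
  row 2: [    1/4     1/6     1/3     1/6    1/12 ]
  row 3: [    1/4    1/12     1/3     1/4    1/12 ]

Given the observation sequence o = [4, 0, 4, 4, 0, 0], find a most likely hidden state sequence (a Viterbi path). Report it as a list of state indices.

t=0: δ = [5.556e-02, 1.389e-02, 2.083e-02, 2.778e-02]  (obs o_0=4)
t=1: δ = [4.630e-03, 2.315e-03, 3.472e-03, 3.472e-03]  ψ = [0, 0, 0, 0]  (obs o_1=0)
t=2: δ = [1.929e-04, 1.929e-04, 1.206e-04, 1.206e-04]  ψ = [0, 0, 3, 2]  (obs o_2=4)
t=3: δ = [8.038e-06, 1.072e-05, 4.186e-06, 5.358e-06]  ψ = [0, 1, 3, 1]  (obs o_3=4)
t=4: δ = [6.698e-07, 5.954e-07, 5.582e-07, 8.931e-07]  ψ = [0, 1, 3, 1]  (obs o_4=0)
t=5: δ = [7.442e-08, 3.308e-08, 9.303e-08, 5.814e-08]  ψ = [3, 1, 3, 2]  (obs o_5=0)
backtrack: best end state = 2; path = [0, 0, 1, 1, 3, 2]

path = [0, 0, 1, 1, 3, 2]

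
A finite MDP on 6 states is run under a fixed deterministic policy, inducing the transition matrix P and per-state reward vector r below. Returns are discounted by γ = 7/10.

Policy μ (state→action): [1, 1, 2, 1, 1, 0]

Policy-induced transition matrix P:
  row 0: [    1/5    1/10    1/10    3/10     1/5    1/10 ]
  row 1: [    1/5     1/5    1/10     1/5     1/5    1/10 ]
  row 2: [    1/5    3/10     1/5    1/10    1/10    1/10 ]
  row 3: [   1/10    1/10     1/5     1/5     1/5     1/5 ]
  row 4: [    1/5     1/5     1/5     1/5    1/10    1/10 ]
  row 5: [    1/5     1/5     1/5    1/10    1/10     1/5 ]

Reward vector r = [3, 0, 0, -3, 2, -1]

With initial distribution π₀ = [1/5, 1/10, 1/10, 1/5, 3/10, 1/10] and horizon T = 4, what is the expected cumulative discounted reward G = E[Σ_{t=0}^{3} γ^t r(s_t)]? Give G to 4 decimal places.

t=0: π = [0.2000, 0.1000, 0.1000, 0.2000, 0.3000, 0.1000], E[r] = 0.5000, γ^t·E[r] = 0.500000, running G = 0.500000
t=1: π = [0.1800, 0.1700, 0.1700, 0.2000, 0.1500, 0.1300], E[r] = 0.1100, γ^t·E[r] = 0.077000, running G = 0.577000
t=2: π = [0.1800, 0.1790, 0.1650, 0.1880, 0.1550, 0.1330], E[r] = 0.1530, γ^t·E[r] = 0.074970, running G = 0.651970
t=3: π = [0.1812, 0.1797, 0.1641, 0.1882, 0.1547, 0.1321], E[r] = 0.1563, γ^t·E[r] = 0.053611, running G = 0.705581

G = 0.7056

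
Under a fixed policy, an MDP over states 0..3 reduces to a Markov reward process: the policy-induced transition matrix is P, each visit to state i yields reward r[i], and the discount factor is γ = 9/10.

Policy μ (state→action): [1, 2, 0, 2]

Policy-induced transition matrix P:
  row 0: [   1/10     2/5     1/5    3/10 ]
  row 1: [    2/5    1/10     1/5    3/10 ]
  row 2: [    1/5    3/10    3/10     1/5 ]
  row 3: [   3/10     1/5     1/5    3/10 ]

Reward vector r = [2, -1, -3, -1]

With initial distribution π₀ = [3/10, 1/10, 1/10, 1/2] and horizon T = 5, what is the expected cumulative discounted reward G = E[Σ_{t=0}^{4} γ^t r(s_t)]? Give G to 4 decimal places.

t=0: π = [0.3000, 0.1000, 0.1000, 0.5000], E[r] = -0.3000, γ^t·E[r] = -0.300000, running G = -0.300000
t=1: π = [0.2400, 0.2600, 0.2100, 0.2900], E[r] = -0.7000, γ^t·E[r] = -0.630000, running G = -0.930000
t=2: π = [0.2570, 0.2430, 0.2210, 0.2790], E[r] = -0.6710, γ^t·E[r] = -0.543510, running G = -1.473510
t=3: π = [0.2508, 0.2492, 0.2221, 0.2779], E[r] = -0.6918, γ^t·E[r] = -0.504322, running G = -1.977832
t=4: π = [0.2526, 0.2475, 0.2222, 0.2778], E[r] = -0.6868, γ^t·E[r] = -0.450590, running G = -2.428422

G = -2.4284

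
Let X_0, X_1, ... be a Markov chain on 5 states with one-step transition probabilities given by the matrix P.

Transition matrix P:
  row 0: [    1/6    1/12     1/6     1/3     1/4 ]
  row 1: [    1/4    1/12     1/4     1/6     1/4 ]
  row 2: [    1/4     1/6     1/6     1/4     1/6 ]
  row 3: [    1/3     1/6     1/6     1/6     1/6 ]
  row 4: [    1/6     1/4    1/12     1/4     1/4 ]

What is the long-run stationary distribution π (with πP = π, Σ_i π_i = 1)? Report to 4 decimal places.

π = [0.2323, 0.1527, 0.1613, 0.2369, 0.2168]

Balance equations π_j = Σ_i π_i·P[i][j]:
  π_0 = 1/6·π_0 + 1/4·π_1 + 1/4·π_2 + 1/3·π_3 + 1/6·π_4
  π_1 = 1/12·π_0 + 1/12·π_1 + 1/6·π_2 + 1/6·π_3 + 1/4·π_4
  π_2 = 1/6·π_0 + 1/4·π_1 + 1/6·π_2 + 1/6·π_3 + 1/12·π_4
  π_3 = 1/3·π_0 + 1/6·π_1 + 1/4·π_2 + 1/6·π_3 + 1/4·π_4
  normalize: π_0 + π_1 + π_2 + π_3 + π_4 = 1
Solving the linear system gives exactly π = [2788/12001, 1832/12001, 176/1091, 2843/12001, 2602/12001].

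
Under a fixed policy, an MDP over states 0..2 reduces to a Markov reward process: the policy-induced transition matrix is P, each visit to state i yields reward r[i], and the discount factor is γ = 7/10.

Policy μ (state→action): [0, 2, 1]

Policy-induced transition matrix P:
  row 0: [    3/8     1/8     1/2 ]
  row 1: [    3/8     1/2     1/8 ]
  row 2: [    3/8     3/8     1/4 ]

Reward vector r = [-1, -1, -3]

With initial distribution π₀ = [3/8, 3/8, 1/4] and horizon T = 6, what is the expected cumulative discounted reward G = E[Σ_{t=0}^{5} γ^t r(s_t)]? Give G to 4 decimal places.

G = -4.6095

t=0: π = [0.3750, 0.3750, 0.2500], E[r] = -1.5000, γ^t·E[r] = -1.500000, running G = -1.500000
t=1: π = [0.3750, 0.3281, 0.2969], E[r] = -1.5938, γ^t·E[r] = -1.115625, running G = -2.615625
t=2: π = [0.3750, 0.3223, 0.3027], E[r] = -1.6055, γ^t·E[r] = -0.786680, running G = -3.402305
t=3: π = [0.3750, 0.3215, 0.3035], E[r] = -1.6069, γ^t·E[r] = -0.551178, running G = -3.953483
t=4: π = [0.3750, 0.3214, 0.3036], E[r] = -1.6071, γ^t·E[r] = -0.385869, running G = -4.339352
t=5: π = [0.3750, 0.3214, 0.3036], E[r] = -1.6071, γ^t·E[r] = -0.270112, running G = -4.609464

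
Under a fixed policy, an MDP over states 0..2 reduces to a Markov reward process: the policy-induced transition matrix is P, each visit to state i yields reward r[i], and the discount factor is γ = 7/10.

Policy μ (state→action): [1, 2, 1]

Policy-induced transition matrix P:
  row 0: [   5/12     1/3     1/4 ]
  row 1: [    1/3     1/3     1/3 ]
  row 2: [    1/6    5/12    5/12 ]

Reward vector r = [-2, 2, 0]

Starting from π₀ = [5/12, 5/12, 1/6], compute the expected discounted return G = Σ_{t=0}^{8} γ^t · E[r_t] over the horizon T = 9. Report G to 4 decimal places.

t=0: π = [0.4167, 0.4167, 0.1667], E[r] = 0.0000, γ^t·E[r] = 0.000000, running G = 0.000000
t=1: π = [0.3403, 0.3472, 0.3125], E[r] = 0.0139, γ^t·E[r] = 0.009722, running G = 0.009722
t=2: π = [0.3096, 0.3594, 0.3310], E[r] = 0.0995, γ^t·E[r] = 0.048773, running G = 0.058495
t=3: π = [0.3040, 0.3609, 0.3351], E[r] = 0.1139, γ^t·E[r] = 0.039071, running G = 0.097566
t=4: π = [0.3028, 0.3613, 0.3359], E[r] = 0.1169, γ^t·E[r] = 0.028067, running G = 0.125633
t=5: π = [0.3026, 0.3613, 0.3361], E[r] = 0.1175, γ^t·E[r] = 0.019748, running G = 0.145381
t=6: π = [0.3025, 0.3613, 0.3361], E[r] = 0.1176, γ^t·E[r] = 0.013837, running G = 0.159218
t=7: π = [0.3025, 0.3613, 0.3361], E[r] = 0.1176, γ^t·E[r] = 0.009688, running G = 0.168906
t=8: π = [0.3025, 0.3613, 0.3361], E[r] = 0.1176, γ^t·E[r] = 0.006782, running G = 0.175688

G = 0.1757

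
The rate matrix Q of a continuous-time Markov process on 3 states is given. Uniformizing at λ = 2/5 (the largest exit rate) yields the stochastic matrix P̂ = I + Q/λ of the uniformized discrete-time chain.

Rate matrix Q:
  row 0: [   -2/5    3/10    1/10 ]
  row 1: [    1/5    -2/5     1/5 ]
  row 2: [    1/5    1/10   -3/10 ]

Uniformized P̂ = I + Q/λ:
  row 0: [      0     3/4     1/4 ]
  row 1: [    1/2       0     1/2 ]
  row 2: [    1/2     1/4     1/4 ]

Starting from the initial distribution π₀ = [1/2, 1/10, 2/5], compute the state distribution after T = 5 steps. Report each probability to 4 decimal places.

t=0: π = [0.5000, 0.1000, 0.4000]
t=1: π = [0.2500, 0.4750, 0.2750]
t=2: π = [0.3750, 0.2563, 0.3688]
t=3: π = [0.3125, 0.3734, 0.3141]
t=4: π = [0.3438, 0.3129, 0.3434]
t=5: π = [0.3281, 0.3437, 0.3282]

π = [0.3281, 0.3437, 0.3282]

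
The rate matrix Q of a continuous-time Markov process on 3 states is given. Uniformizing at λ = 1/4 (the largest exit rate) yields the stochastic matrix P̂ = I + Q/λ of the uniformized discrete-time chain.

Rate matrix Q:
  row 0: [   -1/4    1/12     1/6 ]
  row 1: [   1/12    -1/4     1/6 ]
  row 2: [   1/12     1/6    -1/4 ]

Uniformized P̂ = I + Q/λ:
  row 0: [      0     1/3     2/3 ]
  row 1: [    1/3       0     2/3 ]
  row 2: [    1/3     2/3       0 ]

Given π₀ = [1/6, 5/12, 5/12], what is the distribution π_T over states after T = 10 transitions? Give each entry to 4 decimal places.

t=0: π = [0.1667, 0.4167, 0.4167]
t=1: π = [0.2778, 0.3333, 0.3889]
t=2: π = [0.2407, 0.3519, 0.4074]
t=3: π = [0.2531, 0.3519, 0.3951]
t=4: π = [0.2490, 0.3477, 0.4033]
t=5: π = [0.2503, 0.3519, 0.3978]
t=6: π = [0.2499, 0.3487, 0.4015]
t=7: π = [0.2500, 0.3509, 0.3990]
t=8: π = [0.2500, 0.3494, 0.4007]
t=9: π = [0.2500, 0.3504, 0.3996]
t=10: π = [0.2500, 0.3497, 0.4003]

π = [0.2500, 0.3497, 0.4003]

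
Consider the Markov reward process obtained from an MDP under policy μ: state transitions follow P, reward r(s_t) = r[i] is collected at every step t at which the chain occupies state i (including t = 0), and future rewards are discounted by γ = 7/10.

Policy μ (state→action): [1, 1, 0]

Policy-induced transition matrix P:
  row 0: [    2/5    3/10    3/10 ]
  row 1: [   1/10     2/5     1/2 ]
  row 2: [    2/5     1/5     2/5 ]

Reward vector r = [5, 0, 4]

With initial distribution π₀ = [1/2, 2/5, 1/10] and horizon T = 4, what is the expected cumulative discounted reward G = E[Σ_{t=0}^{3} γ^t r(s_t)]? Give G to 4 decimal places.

t=0: π = [0.5000, 0.4000, 0.1000], E[r] = 2.9000, γ^t·E[r] = 2.900000, running G = 2.900000
t=1: π = [0.2800, 0.3300, 0.3900], E[r] = 2.9600, γ^t·E[r] = 2.072000, running G = 4.972000
t=2: π = [0.3010, 0.2940, 0.4050], E[r] = 3.1250, γ^t·E[r] = 1.531250, running G = 6.503250
t=3: π = [0.3118, 0.2889, 0.3993], E[r] = 3.1562, γ^t·E[r] = 1.082577, running G = 7.585827

G = 7.5858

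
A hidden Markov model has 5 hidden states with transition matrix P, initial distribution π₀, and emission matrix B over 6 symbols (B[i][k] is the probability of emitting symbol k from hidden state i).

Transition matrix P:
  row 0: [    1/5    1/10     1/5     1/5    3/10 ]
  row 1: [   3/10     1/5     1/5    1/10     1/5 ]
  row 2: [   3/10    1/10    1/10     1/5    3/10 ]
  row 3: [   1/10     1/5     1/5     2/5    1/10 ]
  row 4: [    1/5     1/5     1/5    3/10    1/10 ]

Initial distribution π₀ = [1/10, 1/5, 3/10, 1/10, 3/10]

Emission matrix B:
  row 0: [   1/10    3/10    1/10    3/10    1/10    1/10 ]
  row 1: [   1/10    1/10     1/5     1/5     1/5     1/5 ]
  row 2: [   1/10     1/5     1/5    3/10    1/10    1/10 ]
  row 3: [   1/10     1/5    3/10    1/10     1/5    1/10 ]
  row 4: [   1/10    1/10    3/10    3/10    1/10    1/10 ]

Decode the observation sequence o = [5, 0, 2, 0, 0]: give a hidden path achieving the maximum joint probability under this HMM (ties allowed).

t=0: δ = [1.000e-02, 4.000e-02, 3.000e-02, 1.000e-02, 3.000e-02]  (obs o_0=5)
t=1: δ = [1.200e-03, 8.000e-04, 8.000e-04, 9.000e-04, 9.000e-04]  ψ = [1, 1, 1, 4, 2]  (obs o_1=0)
t=2: δ = [2.400e-05, 3.600e-05, 4.800e-05, 1.080e-04, 1.080e-04]  ψ = [0, 3, 0, 3, 0]  (obs o_2=2)
t=3: δ = [2.160e-06, 2.160e-06, 2.160e-06, 4.320e-06, 1.440e-06]  ψ = [4, 3, 3, 3, 2]  (obs o_3=0)
t=4: δ = [6.480e-08, 8.640e-08, 8.640e-08, 1.728e-07, 6.480e-08]  ψ = [1, 3, 3, 3, 0]  (obs o_4=0)
backtrack: best end state = 3; path = [4, 3, 3, 3, 3]

path = [4, 3, 3, 3, 3]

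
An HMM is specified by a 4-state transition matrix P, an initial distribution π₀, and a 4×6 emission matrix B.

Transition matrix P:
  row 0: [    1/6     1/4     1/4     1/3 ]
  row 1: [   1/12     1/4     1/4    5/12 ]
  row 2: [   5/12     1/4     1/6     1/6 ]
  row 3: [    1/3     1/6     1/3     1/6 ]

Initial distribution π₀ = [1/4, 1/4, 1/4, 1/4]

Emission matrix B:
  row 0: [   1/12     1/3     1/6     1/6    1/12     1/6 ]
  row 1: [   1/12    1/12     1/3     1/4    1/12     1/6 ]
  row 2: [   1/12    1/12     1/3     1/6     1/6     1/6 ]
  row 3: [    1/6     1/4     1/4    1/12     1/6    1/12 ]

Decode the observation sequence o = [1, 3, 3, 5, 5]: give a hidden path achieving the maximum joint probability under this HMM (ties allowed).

path = [0, 1, 1, 2, 0]

t=0: δ = [8.333e-02, 2.083e-02, 2.083e-02, 6.250e-02]  (obs o_0=1)
t=1: δ = [3.472e-03, 5.208e-03, 3.472e-03, 2.315e-03]  ψ = [3, 0, 0, 0]  (obs o_1=3)
t=2: δ = [2.411e-04, 3.255e-04, 2.170e-04, 1.808e-04]  ψ = [2, 1, 1, 1]  (obs o_2=3)
t=3: δ = [1.507e-05, 1.356e-05, 1.356e-05, 1.130e-05]  ψ = [2, 1, 1, 1]  (obs o_3=5)
t=4: δ = [9.419e-07, 6.279e-07, 6.279e-07, 4.710e-07]  ψ = [2, 0, 0, 1]  (obs o_4=5)
backtrack: best end state = 0; path = [0, 1, 1, 2, 0]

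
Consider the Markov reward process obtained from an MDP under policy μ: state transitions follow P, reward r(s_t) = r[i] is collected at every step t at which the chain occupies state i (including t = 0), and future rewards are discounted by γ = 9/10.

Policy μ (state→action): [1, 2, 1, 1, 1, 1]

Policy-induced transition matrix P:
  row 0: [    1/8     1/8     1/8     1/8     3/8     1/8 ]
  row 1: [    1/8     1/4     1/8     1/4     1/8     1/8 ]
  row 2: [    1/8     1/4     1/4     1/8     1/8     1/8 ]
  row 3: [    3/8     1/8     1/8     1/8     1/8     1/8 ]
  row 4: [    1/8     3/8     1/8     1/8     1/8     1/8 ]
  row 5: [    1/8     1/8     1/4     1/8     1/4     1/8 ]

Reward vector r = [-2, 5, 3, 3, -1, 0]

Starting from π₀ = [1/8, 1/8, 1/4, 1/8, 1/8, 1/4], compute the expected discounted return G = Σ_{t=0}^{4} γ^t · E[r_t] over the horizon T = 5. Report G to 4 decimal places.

t=0: π = [0.1250, 0.1250, 0.2500, 0.1250, 0.1250, 0.2500], E[r] = 1.3750, γ^t·E[r] = 1.375000, running G = 1.375000
t=1: π = [0.1563, 0.2031, 0.1875, 0.1406, 0.1875, 0.1250], E[r] = 1.5000, γ^t·E[r] = 1.350000, running G = 2.725000
t=2: π = [0.1602, 0.2207, 0.1641, 0.1504, 0.1797, 0.1250], E[r] = 1.5469, γ^t·E[r] = 1.252969, running G = 3.977969
t=3: π = [0.1626, 0.2180, 0.1611, 0.1526, 0.1807, 0.1250], E[r] = 1.5254, γ^t·E[r] = 1.112010, running G = 5.089979
t=4: π = [0.1631, 0.2176, 0.1608, 0.1523, 0.1813, 0.1250], E[r] = 1.5193, γ^t·E[r] = 0.996804, running G = 6.086783

G = 6.0868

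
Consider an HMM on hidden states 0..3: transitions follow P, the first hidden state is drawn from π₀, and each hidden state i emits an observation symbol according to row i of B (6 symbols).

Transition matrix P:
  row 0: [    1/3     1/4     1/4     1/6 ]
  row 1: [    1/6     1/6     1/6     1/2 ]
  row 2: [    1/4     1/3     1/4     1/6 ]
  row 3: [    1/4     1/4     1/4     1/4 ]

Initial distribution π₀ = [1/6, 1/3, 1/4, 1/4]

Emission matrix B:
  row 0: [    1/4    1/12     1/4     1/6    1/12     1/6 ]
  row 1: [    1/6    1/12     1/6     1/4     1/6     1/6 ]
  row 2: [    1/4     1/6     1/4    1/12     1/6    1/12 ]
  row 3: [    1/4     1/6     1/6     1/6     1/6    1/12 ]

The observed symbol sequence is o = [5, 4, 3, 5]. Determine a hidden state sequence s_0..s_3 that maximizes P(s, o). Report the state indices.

path = [1, 3, 1, 3]

t=0: δ = [2.778e-02, 5.556e-02, 2.083e-02, 2.083e-02]  (obs o_0=5)
t=1: δ = [7.716e-04, 1.543e-03, 1.543e-03, 4.630e-03]  ψ = [0, 1, 1, 1]  (obs o_1=4)
t=2: δ = [1.929e-04, 2.894e-04, 9.645e-05, 1.929e-04]  ψ = [3, 3, 3, 3]  (obs o_2=3)
t=3: δ = [1.072e-05, 8.038e-06, 4.019e-06, 1.206e-05]  ψ = [0, 0, 0, 1]  (obs o_3=5)
backtrack: best end state = 3; path = [1, 3, 1, 3]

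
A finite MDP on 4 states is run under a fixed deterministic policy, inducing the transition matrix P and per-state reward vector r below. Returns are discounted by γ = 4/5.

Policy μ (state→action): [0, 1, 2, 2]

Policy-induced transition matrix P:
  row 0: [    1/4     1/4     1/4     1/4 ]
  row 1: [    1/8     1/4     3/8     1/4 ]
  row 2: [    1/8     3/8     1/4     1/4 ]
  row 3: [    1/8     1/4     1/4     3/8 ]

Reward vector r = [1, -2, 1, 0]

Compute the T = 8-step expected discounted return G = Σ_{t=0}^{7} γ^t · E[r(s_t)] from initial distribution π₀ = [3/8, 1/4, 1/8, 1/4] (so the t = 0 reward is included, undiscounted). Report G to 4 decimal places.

G = -0.3978

t=0: π = [0.3750, 0.2500, 0.1250, 0.2500], E[r] = 0.0000, γ^t·E[r] = 0.000000, running G = 0.000000
t=1: π = [0.1719, 0.2656, 0.2813, 0.2813], E[r] = -0.0781, γ^t·E[r] = -0.062500, running G = -0.062500
t=2: π = [0.1465, 0.2852, 0.2832, 0.2852], E[r] = -0.1406, γ^t·E[r] = -0.090000, running G = -0.152500
t=3: π = [0.1433, 0.2854, 0.2856, 0.2856], E[r] = -0.1418, γ^t·E[r] = -0.072625, running G = -0.225125
t=4: π = [0.1429, 0.2857, 0.2857, 0.2857], E[r] = -0.1428, γ^t·E[r] = -0.058500, running G = -0.283625
t=5: π = [0.1429, 0.2857, 0.2857, 0.2857], E[r] = -0.1428, γ^t·E[r] = -0.046806, running G = -0.330431
t=6: π = [0.1429, 0.2857, 0.2857, 0.2857], E[r] = -0.1429, γ^t·E[r] = -0.037449, running G = -0.367880
t=7: π = [0.1429, 0.2857, 0.2857, 0.2857], E[r] = -0.1429, γ^t·E[r] = -0.029959, running G = -0.397840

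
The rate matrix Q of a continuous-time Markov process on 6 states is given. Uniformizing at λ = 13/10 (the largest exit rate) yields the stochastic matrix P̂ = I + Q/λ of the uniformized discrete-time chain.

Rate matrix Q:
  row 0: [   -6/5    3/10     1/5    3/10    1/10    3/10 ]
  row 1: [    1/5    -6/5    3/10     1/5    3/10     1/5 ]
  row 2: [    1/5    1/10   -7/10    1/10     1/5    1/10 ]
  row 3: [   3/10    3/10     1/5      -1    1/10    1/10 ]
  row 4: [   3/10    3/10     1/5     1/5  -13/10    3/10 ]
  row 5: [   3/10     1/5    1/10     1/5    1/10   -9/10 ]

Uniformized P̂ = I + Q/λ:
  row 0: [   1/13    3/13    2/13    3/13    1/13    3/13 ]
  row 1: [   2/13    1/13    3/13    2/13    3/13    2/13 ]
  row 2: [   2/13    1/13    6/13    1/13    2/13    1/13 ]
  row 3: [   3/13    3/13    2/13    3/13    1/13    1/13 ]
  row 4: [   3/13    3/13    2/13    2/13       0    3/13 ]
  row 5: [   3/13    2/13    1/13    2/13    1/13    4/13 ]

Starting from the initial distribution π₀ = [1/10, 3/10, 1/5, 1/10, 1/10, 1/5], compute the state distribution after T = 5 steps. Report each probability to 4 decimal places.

π = [0.1747, 0.1591, 0.2206, 0.1629, 0.1099, 0.1728]

t=0: π = [0.1000, 0.3000, 0.2000, 0.1000, 0.1000, 0.2000]
t=1: π = [0.1769, 0.1385, 0.2231, 0.1538, 0.1308, 0.1769]
t=2: π = [0.1757, 0.1615, 0.2195, 0.1621, 0.1053, 0.1757]
t=3: π = [0.1744, 0.1586, 0.2203, 0.1629, 0.1106, 0.1731]
t=4: π = [0.1748, 0.1592, 0.2205, 0.1629, 0.1098, 0.1729]
t=5: π = [0.1747, 0.1591, 0.2206, 0.1629, 0.1099, 0.1728]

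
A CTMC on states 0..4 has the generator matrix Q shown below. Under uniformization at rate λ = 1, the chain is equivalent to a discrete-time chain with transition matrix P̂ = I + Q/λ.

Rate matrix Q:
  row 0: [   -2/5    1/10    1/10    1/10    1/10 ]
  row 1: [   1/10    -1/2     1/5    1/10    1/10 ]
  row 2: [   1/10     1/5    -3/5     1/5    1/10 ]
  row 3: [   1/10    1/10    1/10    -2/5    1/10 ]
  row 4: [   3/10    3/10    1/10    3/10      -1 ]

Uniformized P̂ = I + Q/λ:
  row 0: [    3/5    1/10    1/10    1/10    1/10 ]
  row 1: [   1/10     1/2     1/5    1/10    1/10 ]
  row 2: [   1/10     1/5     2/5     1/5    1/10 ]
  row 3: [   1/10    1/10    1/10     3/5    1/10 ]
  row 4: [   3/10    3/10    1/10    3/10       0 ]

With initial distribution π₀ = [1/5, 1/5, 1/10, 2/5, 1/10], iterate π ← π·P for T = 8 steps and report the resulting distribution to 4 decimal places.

π = [0.2362, 0.2261, 0.1751, 0.2717, 0.0909]

t=0: π = [0.2000, 0.2000, 0.1000, 0.4000, 0.1000]
t=1: π = [0.2200, 0.2100, 0.1500, 0.3300, 0.0900]
t=2: π = [0.2280, 0.2170, 0.1660, 0.2980, 0.0910]
t=3: π = [0.2322, 0.2216, 0.1715, 0.2838, 0.0909]
t=4: π = [0.2343, 0.2240, 0.1736, 0.2772, 0.0909]
t=5: π = [0.2353, 0.2251, 0.1745, 0.2742, 0.0909]
t=6: π = [0.2358, 0.2257, 0.1749, 0.2727, 0.0909]
t=7: π = [0.2361, 0.2259, 0.1750, 0.2720, 0.0909]
t=8: π = [0.2362, 0.2261, 0.1751, 0.2717, 0.0909]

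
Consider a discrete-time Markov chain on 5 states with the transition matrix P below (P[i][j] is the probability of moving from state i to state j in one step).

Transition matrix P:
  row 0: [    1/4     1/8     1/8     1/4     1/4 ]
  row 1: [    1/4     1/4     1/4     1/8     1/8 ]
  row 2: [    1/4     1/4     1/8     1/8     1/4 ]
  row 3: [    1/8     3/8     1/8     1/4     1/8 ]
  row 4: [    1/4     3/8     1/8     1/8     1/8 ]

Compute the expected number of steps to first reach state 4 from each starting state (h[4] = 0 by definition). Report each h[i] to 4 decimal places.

First-step conditioning: h[4] = 0; for i ≠ 4, h[i] = 1 + Σ_k P[i][k]·h[k].
  h[0] = 1 + 1/4·h[0] + 1/8·h[1] + 1/8·h[2] + 1/4·h[3]
  h[1] = 1 + 1/4·h[0] + 1/4·h[1] + 1/4·h[2] + 1/8·h[3]
  h[2] = 1 + 1/4·h[0] + 1/4·h[1] + 1/8·h[2] + 1/8·h[3]
  h[3] = 1 + 1/8·h[0] + 3/8·h[1] + 1/8·h[2] + 1/4·h[3]
Solving the 4×4 linear system over states ≠ 4 gives exactly h = [3664/721, 4104/721, 3648/721, 4232/721, 0] (h[4] = 0 is the target).

h = [5.0818, 5.6921, 5.0596, 5.8696, 0.0000]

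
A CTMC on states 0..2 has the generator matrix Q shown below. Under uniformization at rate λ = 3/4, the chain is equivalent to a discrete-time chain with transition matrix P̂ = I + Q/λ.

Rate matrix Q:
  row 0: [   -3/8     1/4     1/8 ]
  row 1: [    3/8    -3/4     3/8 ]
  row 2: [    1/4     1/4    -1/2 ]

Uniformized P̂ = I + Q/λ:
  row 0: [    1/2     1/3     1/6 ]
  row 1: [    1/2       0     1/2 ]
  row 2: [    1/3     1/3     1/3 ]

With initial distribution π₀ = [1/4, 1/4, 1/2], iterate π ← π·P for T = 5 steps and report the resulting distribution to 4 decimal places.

t=0: π = [0.2500, 0.2500, 0.5000]
t=1: π = [0.4167, 0.2500, 0.3333]
t=2: π = [0.4444, 0.2500, 0.3056]
t=3: π = [0.4491, 0.2500, 0.3009]
t=4: π = [0.4498, 0.2500, 0.3002]
t=5: π = [0.4500, 0.2500, 0.3000]

π = [0.4500, 0.2500, 0.3000]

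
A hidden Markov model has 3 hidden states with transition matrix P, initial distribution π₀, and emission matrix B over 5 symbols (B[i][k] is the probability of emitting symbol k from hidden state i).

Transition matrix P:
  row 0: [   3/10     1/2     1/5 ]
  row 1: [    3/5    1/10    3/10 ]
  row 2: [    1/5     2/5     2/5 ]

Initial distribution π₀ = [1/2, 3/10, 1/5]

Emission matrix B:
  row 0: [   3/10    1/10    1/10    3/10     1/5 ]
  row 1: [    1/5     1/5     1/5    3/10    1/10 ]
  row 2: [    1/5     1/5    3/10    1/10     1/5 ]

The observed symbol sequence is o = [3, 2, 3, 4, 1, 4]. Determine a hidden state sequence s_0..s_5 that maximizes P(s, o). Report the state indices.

path = [0, 1, 0, 0, 1, 0]

t=0: δ = [1.500e-01, 9.000e-02, 2.000e-02]  (obs o_0=3)
t=1: δ = [5.400e-03, 1.500e-02, 9.000e-03]  ψ = [1, 0, 0]  (obs o_1=2)
t=2: δ = [2.700e-03, 1.080e-03, 4.500e-04]  ψ = [1, 2, 1]  (obs o_2=3)
t=3: δ = [1.620e-04, 1.350e-04, 1.080e-04]  ψ = [0, 0, 0]  (obs o_3=4)
t=4: δ = [8.100e-06, 1.620e-05, 8.640e-06]  ψ = [1, 0, 2]  (obs o_4=1)
t=5: δ = [1.944e-06, 4.050e-07, 9.720e-07]  ψ = [1, 0, 1]  (obs o_5=4)
backtrack: best end state = 0; path = [0, 1, 0, 0, 1, 0]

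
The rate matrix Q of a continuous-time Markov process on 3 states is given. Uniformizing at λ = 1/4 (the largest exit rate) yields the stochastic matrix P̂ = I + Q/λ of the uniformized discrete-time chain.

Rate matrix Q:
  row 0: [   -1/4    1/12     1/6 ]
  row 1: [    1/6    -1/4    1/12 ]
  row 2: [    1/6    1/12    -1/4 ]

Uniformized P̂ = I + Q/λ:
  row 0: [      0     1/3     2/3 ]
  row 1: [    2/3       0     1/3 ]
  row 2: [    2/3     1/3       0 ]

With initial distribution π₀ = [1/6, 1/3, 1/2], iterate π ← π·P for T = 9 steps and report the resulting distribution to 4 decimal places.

t=0: π = [0.1667, 0.3333, 0.5000]
t=1: π = [0.5556, 0.2222, 0.2222]
t=2: π = [0.2963, 0.2593, 0.4444]
t=3: π = [0.4691, 0.2469, 0.2840]
t=4: π = [0.3539, 0.2510, 0.3951]
t=5: π = [0.4307, 0.2497, 0.3196]
t=6: π = [0.3795, 0.2501, 0.3704]
t=7: π = [0.4137, 0.2500, 0.3364]
t=8: π = [0.3909, 0.2500, 0.3591]
t=9: π = [0.4061, 0.2500, 0.3439]

π = [0.4061, 0.2500, 0.3439]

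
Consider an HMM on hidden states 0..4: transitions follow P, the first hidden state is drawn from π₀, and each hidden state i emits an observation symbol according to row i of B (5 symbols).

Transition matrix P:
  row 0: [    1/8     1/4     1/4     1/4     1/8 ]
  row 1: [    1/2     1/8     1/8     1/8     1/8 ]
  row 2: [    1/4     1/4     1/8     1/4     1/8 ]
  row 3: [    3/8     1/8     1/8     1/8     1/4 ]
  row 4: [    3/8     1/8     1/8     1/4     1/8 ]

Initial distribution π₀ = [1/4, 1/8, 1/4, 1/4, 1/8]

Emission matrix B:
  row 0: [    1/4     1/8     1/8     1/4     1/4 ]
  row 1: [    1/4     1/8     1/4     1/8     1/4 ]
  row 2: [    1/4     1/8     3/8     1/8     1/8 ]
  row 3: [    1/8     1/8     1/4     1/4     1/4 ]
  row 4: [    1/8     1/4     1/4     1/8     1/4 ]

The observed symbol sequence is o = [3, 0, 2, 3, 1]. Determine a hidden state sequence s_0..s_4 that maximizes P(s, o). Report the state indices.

t=0: δ = [6.250e-02, 1.562e-02, 3.125e-02, 6.250e-02, 1.562e-02]  (obs o_0=3)
t=1: δ = [5.859e-03, 3.906e-03, 3.906e-03, 1.953e-03, 1.953e-03]  ψ = [3, 0, 0, 0, 3]  (obs o_1=0)
t=2: δ = [2.441e-04, 3.662e-04, 5.493e-04, 3.662e-04, 1.831e-04]  ψ = [1, 0, 0, 0, 0]  (obs o_2=2)
t=3: δ = [4.578e-05, 1.717e-05, 8.583e-06, 3.433e-05, 1.144e-05]  ψ = [1, 2, 2, 2, 3]  (obs o_3=3)
t=4: δ = [1.609e-06, 1.431e-06, 1.431e-06, 1.431e-06, 2.146e-06]  ψ = [3, 0, 0, 0, 3]  (obs o_4=1)
backtrack: best end state = 4; path = [3, 0, 2, 3, 4]

path = [3, 0, 2, 3, 4]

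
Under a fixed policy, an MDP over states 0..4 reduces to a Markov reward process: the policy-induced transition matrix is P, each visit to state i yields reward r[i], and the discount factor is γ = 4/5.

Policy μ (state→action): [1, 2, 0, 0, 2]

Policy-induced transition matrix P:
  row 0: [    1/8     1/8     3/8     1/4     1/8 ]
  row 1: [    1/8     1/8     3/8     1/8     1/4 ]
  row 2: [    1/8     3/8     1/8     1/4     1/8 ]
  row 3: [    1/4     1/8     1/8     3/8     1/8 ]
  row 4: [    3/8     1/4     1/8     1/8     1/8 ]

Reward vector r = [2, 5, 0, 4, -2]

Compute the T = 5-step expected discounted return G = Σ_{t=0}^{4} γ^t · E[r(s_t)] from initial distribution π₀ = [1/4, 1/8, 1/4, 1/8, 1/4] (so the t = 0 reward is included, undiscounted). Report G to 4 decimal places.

G = 5.9405

t=0: π = [0.2500, 0.1250, 0.2500, 0.1250, 0.2500], E[r] = 1.1250, γ^t·E[r] = 1.125000, running G = 1.125000
t=1: π = [0.2031, 0.2188, 0.2188, 0.2188, 0.1406], E[r] = 2.0938, γ^t·E[r] = 1.675000, running G = 2.800000
t=2: π = [0.1875, 0.1973, 0.2305, 0.2324, 0.1523], E[r] = 1.9863, γ^t·E[r] = 1.271250, running G = 4.071250
t=3: π = [0.1921, 0.2017, 0.2212, 0.2354, 0.1497], E[r] = 2.0347, γ^t·E[r] = 1.041750, running G = 5.113000
t=4: π = [0.1918, 0.1990, 0.2234, 0.2355, 0.1502], E[r] = 2.0203, γ^t·E[r] = 0.827513, running G = 5.940513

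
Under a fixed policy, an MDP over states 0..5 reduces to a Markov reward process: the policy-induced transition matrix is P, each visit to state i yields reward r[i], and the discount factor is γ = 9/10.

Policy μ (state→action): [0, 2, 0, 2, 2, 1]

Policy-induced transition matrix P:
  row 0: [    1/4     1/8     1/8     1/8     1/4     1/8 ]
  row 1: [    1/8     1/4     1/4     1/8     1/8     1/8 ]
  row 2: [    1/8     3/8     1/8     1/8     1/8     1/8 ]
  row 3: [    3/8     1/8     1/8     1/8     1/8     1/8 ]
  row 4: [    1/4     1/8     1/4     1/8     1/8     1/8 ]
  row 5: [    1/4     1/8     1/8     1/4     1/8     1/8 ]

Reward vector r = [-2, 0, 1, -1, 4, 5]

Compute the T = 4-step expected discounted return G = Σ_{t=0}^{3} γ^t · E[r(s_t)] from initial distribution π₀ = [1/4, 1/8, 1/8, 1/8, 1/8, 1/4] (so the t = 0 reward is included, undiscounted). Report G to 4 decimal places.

G = 3.2066

t=0: π = [0.2500, 0.1250, 0.1250, 0.1250, 0.1250, 0.2500], E[r] = 1.2500, γ^t·E[r] = 1.250000, running G = 1.250000
t=1: π = [0.2344, 0.1719, 0.1563, 0.1563, 0.1563, 0.1250], E[r] = 0.7813, γ^t·E[r] = 0.703125, running G = 1.953125
t=2: π = [0.2285, 0.1855, 0.1660, 0.1406, 0.1543, 0.1250], E[r] = 0.8105, γ^t·E[r] = 0.656543, running G = 2.609668
t=3: π = [0.2236, 0.1897, 0.1675, 0.1406, 0.1536, 0.1250], E[r] = 0.8188, γ^t·E[r] = 0.596940, running G = 3.206608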